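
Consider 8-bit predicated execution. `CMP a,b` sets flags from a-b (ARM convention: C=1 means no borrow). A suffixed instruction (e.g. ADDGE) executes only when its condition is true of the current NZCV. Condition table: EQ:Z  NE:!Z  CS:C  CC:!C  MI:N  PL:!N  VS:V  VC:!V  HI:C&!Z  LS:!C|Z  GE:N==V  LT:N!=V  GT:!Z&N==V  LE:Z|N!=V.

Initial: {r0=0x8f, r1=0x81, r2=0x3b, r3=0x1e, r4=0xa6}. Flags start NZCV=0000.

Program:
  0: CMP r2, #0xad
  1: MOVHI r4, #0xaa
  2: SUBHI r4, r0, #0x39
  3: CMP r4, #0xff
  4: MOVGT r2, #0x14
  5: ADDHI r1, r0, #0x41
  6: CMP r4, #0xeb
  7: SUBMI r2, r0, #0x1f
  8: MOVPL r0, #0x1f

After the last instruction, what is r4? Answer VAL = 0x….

VAL = 0xa6

[0] flags=1001 → (cmp)
[1] flags=1001 HI?F → skip
[2] flags=1001 HI?F → skip
[3] flags=1000 → (cmp)
[4] flags=1000 GT?F → skip
[5] flags=1000 HI?F → skip
[6] flags=1000 → (cmp)
[7] flags=1000 MI?T → r2=0x70
[8] flags=1000 PL?F → skip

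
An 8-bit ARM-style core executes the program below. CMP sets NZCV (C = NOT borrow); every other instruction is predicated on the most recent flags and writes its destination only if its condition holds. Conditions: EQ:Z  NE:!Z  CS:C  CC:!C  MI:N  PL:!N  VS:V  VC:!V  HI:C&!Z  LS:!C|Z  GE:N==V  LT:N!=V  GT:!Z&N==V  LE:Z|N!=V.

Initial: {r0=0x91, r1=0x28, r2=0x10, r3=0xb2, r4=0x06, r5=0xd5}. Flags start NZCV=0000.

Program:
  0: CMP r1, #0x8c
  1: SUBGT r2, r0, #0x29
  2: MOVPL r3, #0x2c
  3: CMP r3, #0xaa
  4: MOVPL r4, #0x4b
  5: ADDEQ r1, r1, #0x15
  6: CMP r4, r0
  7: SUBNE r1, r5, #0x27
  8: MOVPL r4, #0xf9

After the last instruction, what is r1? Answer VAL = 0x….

VAL = 0xae

0: ✓ CMP  NZCV=1001
1: ✓ SUBGT  r2←0x68
2: · MOVPL
3: ✓ CMP  NZCV=0010
4: ✓ MOVPL  r4←0x4b
5: · ADDEQ
6: ✓ CMP  NZCV=1001
7: ✓ SUBNE  r1←0xae
8: · MOVPL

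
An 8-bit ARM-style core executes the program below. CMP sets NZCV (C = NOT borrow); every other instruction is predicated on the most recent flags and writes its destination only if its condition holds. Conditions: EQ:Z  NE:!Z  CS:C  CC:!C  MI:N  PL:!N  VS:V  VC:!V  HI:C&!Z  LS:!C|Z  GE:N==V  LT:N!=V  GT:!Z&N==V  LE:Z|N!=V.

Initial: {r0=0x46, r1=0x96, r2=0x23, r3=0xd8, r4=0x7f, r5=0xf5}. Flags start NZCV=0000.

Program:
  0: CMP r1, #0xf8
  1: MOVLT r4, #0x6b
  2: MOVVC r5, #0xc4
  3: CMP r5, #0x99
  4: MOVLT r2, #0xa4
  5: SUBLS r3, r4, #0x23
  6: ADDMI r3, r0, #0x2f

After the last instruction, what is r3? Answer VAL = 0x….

0: ✓ CMP  NZCV=1000
1: ✓ MOVLT  r4←0x6b
2: ✓ MOVVC  r5←0xc4
3: ✓ CMP  NZCV=0010
4: · MOVLT
5: · SUBLS
6: · ADDMI

VAL = 0xd8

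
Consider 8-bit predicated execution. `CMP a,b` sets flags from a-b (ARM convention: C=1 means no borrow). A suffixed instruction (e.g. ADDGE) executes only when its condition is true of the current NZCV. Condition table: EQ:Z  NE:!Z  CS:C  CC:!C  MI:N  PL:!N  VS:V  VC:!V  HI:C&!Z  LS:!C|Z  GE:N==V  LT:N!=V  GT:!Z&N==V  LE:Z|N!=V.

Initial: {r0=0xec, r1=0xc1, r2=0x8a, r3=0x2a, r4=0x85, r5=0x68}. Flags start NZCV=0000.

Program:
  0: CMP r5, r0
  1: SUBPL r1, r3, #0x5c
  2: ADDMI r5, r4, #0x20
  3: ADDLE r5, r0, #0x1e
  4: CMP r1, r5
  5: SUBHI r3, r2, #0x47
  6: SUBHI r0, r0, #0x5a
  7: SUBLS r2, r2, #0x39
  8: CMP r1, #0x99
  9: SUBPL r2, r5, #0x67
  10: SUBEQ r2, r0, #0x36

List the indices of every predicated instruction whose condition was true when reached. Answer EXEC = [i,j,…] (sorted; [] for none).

EXEC = [1,5,6,9]

[0] flags=0000 → (cmp)
[1] flags=0000 PL?T → r1=0xce
[2] flags=0000 MI?F → skip
[3] flags=0000 LE?F → skip
[4] flags=0011 → (cmp)
[5] flags=0011 HI?T → r3=0x43
[6] flags=0011 HI?T → r0=0x92
[7] flags=0011 LS?F → skip
[8] flags=0010 → (cmp)
[9] flags=0010 PL?T → r2=0x01
[10] flags=0010 EQ?F → skip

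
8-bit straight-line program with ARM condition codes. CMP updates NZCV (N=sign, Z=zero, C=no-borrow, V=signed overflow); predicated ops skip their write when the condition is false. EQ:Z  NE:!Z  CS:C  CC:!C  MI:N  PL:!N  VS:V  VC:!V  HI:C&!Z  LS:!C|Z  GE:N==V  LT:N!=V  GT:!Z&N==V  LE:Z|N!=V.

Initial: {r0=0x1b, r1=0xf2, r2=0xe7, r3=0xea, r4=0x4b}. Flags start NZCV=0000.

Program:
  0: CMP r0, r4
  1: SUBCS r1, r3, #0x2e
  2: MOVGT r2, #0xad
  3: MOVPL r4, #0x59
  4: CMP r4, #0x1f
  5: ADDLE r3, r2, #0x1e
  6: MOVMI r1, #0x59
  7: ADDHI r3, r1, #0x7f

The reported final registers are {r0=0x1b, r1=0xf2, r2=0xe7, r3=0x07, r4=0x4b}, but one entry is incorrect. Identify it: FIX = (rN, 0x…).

0: ✓ CMP  NZCV=1000
1: · SUBCS
2: · MOVGT
3: · MOVPL
4: ✓ CMP  NZCV=0010
5: · ADDLE
6: · MOVMI
7: ✓ ADDHI  r3←0x71

FIX = (r3, 0x71)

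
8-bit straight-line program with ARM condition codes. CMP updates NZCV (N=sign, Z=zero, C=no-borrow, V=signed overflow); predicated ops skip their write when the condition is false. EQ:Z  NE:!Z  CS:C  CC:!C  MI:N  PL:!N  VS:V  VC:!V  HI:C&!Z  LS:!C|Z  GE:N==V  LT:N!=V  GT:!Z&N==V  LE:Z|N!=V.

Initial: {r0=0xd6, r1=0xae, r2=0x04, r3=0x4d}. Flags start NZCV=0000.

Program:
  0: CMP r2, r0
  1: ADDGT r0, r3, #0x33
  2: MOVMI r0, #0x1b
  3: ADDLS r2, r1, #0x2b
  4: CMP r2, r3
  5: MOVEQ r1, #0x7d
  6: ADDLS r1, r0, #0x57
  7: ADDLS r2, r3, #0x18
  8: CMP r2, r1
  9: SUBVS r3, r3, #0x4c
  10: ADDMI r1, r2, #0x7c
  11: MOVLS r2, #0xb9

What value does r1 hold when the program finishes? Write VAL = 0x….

0: ✓ CMP  NZCV=0000
1: ✓ ADDGT  r0←0x80
2: · MOVMI
3: ✓ ADDLS  r2←0xd9
4: ✓ CMP  NZCV=1010
5: · MOVEQ
6: · ADDLS
7: · ADDLS
8: ✓ CMP  NZCV=0010
9: · SUBVS
10: · ADDMI
11: · MOVLS

VAL = 0xae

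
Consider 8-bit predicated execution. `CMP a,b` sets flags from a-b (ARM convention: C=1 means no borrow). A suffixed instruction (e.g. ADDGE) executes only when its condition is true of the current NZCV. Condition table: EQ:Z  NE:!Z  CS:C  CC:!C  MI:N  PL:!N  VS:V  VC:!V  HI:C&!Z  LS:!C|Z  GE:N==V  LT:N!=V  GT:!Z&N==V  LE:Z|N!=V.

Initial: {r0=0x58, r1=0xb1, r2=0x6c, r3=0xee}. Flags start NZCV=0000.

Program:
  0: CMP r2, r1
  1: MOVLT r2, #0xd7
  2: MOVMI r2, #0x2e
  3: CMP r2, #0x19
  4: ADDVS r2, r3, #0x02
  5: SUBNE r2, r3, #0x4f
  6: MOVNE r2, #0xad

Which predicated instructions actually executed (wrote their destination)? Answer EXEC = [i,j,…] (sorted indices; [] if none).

EXEC = [2,5,6]

[0] flags=1001 → (cmp)
[1] flags=1001 LT?F → skip
[2] flags=1001 MI?T → r2=0x2e
[3] flags=0010 → (cmp)
[4] flags=0010 VS?F → skip
[5] flags=0010 NE?T → r2=0x9f
[6] flags=0010 NE?T → r2=0xad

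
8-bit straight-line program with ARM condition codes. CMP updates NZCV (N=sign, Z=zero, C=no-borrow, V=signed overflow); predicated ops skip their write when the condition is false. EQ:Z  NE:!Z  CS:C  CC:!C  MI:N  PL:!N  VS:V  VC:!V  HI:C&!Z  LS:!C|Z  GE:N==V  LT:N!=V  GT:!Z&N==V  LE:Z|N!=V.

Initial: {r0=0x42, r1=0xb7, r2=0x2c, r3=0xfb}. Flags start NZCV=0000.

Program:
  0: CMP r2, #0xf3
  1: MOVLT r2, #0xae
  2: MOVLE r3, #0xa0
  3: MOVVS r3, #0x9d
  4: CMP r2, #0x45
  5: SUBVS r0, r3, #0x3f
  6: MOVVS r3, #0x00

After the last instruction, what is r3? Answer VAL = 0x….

[0] flags=0000 → (cmp)
[1] flags=0000 LT?F → skip
[2] flags=0000 LE?F → skip
[3] flags=0000 VS?F → skip
[4] flags=1000 → (cmp)
[5] flags=1000 VS?F → skip
[6] flags=1000 VS?F → skip

VAL = 0xfb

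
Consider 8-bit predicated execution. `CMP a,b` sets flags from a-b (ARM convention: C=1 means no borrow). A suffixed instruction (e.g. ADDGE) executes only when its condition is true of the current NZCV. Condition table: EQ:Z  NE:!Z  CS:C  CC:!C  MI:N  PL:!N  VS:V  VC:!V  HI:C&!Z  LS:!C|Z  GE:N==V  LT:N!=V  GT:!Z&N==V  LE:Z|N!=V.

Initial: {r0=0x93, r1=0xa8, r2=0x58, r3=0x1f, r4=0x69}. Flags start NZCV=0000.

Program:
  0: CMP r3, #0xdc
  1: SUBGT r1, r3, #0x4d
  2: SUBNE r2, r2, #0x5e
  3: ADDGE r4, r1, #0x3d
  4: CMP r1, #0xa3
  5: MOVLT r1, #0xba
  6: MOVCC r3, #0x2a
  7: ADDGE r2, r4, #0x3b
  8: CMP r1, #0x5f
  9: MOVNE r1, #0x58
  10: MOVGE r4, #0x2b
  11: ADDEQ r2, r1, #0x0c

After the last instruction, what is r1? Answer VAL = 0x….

0: ✓ CMP  NZCV=0000
1: ✓ SUBGT  r1←0xd2
2: ✓ SUBNE  r2←0xfa
3: ✓ ADDGE  r4←0x0f
4: ✓ CMP  NZCV=0010
5: · MOVLT
6: · MOVCC
7: ✓ ADDGE  r2←0x4a
8: ✓ CMP  NZCV=0011
9: ✓ MOVNE  r1←0x58
10: · MOVGE
11: · ADDEQ

VAL = 0x58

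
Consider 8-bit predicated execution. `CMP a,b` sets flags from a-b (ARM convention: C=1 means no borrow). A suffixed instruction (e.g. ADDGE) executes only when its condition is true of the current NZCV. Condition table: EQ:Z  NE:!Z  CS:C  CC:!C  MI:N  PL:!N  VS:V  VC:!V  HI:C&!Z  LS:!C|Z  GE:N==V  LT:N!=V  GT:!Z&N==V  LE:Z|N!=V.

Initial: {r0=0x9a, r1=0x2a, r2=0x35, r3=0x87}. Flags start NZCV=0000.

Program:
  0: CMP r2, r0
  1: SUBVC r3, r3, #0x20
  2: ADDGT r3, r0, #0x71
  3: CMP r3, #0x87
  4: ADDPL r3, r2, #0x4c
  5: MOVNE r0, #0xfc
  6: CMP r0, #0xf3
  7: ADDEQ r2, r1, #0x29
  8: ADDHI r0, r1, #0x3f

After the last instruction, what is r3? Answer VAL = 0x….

VAL = 0x0b

0: ✓ CMP  NZCV=1001
1: · SUBVC
2: ✓ ADDGT  r3←0x0b
3: ✓ CMP  NZCV=1001
4: · ADDPL
5: ✓ MOVNE  r0←0xfc
6: ✓ CMP  NZCV=0010
7: · ADDEQ
8: ✓ ADDHI  r0←0x69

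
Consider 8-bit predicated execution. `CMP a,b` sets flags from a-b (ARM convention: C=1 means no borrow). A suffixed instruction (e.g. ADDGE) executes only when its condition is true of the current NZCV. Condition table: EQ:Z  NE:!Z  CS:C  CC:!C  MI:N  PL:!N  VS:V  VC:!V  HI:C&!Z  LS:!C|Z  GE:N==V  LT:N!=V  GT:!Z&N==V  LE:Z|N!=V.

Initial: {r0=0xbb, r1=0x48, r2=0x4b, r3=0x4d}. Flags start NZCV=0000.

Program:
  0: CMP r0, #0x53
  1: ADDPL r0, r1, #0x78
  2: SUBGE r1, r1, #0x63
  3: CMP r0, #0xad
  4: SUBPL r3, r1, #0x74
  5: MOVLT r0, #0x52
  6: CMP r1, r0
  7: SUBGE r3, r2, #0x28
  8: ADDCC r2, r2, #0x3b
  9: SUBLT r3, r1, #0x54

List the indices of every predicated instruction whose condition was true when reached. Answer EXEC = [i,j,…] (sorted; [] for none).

0: ✓ CMP  NZCV=0011
1: ✓ ADDPL  r0←0xc0
2: · SUBGE
3: ✓ CMP  NZCV=0010
4: ✓ SUBPL  r3←0xd4
5: · MOVLT
6: ✓ CMP  NZCV=1001
7: ✓ SUBGE  r3←0x23
8: ✓ ADDCC  r2←0x86
9: · SUBLT

EXEC = [1,4,7,8]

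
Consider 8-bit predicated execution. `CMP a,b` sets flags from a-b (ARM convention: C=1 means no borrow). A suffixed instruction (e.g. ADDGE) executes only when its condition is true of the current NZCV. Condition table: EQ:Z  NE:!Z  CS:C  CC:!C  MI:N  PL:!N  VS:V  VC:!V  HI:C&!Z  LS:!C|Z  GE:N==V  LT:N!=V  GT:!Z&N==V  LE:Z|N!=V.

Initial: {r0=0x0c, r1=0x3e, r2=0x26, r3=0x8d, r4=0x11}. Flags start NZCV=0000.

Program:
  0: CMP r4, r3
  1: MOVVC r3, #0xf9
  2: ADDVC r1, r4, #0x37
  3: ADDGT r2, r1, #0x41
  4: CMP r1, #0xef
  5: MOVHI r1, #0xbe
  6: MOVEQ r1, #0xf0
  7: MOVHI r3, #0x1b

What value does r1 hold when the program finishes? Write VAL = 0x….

VAL = 0x3e

[0] flags=1001 → (cmp)
[1] flags=1001 VC?F → skip
[2] flags=1001 VC?F → skip
[3] flags=1001 GT?T → r2=0x7f
[4] flags=0000 → (cmp)
[5] flags=0000 HI?F → skip
[6] flags=0000 EQ?F → skip
[7] flags=0000 HI?F → skip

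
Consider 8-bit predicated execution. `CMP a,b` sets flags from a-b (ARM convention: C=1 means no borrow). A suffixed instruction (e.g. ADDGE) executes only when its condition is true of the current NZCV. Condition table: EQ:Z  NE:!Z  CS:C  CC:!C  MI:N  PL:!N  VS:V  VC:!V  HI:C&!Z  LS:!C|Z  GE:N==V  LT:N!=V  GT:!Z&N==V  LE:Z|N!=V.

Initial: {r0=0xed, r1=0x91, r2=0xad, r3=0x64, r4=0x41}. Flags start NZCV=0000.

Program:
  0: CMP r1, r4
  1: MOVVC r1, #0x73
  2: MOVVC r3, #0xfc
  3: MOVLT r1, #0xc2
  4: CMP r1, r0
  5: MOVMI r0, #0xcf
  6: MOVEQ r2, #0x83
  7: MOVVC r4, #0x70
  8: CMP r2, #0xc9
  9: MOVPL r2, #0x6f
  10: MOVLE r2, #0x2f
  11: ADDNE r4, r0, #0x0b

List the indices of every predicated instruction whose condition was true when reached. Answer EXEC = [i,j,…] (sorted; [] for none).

0: ✓ CMP  NZCV=0011
1: · MOVVC
2: · MOVVC
3: ✓ MOVLT  r1←0xc2
4: ✓ CMP  NZCV=1000
5: ✓ MOVMI  r0←0xcf
6: · MOVEQ
7: ✓ MOVVC  r4←0x70
8: ✓ CMP  NZCV=1000
9: · MOVPL
10: ✓ MOVLE  r2←0x2f
11: ✓ ADDNE  r4←0xda

EXEC = [3,5,7,10,11]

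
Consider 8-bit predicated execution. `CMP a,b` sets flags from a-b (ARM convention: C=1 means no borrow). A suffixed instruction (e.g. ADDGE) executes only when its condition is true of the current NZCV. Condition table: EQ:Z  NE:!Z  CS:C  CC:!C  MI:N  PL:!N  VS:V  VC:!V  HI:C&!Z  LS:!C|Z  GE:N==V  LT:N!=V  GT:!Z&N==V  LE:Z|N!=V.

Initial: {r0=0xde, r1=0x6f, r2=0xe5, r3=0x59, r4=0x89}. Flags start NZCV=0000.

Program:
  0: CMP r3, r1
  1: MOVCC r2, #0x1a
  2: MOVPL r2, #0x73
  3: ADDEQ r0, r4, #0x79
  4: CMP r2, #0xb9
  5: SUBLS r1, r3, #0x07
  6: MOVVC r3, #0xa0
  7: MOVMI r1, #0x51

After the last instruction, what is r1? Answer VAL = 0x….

0: ✓ CMP  NZCV=1000
1: ✓ MOVCC  r2←0x1a
2: · MOVPL
3: · ADDEQ
4: ✓ CMP  NZCV=0000
5: ✓ SUBLS  r1←0x52
6: ✓ MOVVC  r3←0xa0
7: · MOVMI

VAL = 0x52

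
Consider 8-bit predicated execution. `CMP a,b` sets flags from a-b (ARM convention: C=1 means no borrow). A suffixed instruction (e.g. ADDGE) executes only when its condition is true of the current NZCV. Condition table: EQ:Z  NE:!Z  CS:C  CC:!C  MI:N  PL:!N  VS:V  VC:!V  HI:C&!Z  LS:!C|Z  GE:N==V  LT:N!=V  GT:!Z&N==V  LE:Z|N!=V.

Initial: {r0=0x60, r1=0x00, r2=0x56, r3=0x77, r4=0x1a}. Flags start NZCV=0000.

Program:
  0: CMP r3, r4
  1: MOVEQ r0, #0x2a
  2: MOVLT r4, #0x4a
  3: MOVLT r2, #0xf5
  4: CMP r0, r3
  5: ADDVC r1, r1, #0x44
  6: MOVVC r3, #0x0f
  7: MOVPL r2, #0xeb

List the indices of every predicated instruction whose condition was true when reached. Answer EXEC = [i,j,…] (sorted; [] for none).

0: ✓ CMP  NZCV=0010
1: · MOVEQ
2: · MOVLT
3: · MOVLT
4: ✓ CMP  NZCV=1000
5: ✓ ADDVC  r1←0x44
6: ✓ MOVVC  r3←0x0f
7: · MOVPL

EXEC = [5,6]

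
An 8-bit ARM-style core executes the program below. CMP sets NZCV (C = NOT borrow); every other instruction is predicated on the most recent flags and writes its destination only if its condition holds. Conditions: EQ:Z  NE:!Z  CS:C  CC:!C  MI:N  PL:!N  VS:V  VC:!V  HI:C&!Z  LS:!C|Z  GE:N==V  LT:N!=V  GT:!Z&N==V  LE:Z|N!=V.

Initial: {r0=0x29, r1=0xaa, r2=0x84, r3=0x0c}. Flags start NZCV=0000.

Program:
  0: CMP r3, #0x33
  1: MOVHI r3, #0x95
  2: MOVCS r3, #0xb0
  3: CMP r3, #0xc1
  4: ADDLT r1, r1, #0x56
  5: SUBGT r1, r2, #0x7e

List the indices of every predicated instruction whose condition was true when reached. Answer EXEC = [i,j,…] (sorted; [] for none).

EXEC = [5]

0: ✓ CMP  NZCV=1000
1: · MOVHI
2: · MOVCS
3: ✓ CMP  NZCV=0000
4: · ADDLT
5: ✓ SUBGT  r1←0x06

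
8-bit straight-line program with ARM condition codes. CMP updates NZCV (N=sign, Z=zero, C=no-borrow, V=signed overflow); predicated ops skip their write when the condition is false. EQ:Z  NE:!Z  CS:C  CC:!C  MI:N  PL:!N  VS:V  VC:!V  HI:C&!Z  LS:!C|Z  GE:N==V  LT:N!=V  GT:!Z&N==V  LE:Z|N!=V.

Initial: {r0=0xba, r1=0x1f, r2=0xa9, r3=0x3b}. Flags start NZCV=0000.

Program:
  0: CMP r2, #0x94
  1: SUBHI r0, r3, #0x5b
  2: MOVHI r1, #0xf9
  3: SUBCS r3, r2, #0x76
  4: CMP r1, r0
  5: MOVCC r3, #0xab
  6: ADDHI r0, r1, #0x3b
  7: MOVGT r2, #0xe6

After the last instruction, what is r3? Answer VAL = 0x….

[0] flags=0010 → (cmp)
[1] flags=0010 HI?T → r0=0xe0
[2] flags=0010 HI?T → r1=0xf9
[3] flags=0010 CS?T → r3=0x33
[4] flags=0010 → (cmp)
[5] flags=0010 CC?F → skip
[6] flags=0010 HI?T → r0=0x34
[7] flags=0010 GT?T → r2=0xe6

VAL = 0x33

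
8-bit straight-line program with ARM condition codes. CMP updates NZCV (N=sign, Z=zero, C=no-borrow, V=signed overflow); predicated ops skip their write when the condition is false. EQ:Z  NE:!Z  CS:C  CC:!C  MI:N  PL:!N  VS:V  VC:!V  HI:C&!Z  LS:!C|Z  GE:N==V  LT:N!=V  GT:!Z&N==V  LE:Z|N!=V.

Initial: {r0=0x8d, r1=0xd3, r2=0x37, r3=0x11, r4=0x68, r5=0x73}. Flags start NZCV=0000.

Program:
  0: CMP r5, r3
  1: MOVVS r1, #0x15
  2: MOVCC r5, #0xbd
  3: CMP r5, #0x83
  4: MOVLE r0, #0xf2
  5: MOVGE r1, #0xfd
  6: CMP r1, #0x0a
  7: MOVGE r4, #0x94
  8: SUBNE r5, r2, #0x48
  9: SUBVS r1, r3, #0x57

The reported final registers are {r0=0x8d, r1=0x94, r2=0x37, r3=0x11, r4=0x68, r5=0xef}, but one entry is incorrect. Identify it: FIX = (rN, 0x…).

FIX = (r1, 0xfd)

0: ✓ CMP  NZCV=0010
1: · MOVVS
2: · MOVCC
3: ✓ CMP  NZCV=1001
4: · MOVLE
5: ✓ MOVGE  r1←0xfd
6: ✓ CMP  NZCV=1010
7: · MOVGE
8: ✓ SUBNE  r5←0xef
9: · SUBVS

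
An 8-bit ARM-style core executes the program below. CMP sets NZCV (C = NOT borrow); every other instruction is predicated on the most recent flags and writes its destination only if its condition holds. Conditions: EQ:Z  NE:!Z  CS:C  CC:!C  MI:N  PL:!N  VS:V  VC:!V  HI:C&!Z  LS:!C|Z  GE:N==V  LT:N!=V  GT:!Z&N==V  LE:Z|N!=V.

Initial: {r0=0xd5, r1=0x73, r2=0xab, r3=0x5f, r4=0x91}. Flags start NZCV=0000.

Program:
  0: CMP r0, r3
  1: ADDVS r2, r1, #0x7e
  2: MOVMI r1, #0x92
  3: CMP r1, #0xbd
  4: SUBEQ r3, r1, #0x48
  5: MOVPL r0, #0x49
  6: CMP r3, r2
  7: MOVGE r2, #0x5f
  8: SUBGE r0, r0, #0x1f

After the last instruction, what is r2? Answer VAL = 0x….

[0] flags=0011 → (cmp)
[1] flags=0011 VS?T → r2=0xf1
[2] flags=0011 MI?F → skip
[3] flags=1001 → (cmp)
[4] flags=1001 EQ?F → skip
[5] flags=1001 PL?F → skip
[6] flags=0000 → (cmp)
[7] flags=0000 GE?T → r2=0x5f
[8] flags=0000 GE?T → r0=0xb6

VAL = 0x5f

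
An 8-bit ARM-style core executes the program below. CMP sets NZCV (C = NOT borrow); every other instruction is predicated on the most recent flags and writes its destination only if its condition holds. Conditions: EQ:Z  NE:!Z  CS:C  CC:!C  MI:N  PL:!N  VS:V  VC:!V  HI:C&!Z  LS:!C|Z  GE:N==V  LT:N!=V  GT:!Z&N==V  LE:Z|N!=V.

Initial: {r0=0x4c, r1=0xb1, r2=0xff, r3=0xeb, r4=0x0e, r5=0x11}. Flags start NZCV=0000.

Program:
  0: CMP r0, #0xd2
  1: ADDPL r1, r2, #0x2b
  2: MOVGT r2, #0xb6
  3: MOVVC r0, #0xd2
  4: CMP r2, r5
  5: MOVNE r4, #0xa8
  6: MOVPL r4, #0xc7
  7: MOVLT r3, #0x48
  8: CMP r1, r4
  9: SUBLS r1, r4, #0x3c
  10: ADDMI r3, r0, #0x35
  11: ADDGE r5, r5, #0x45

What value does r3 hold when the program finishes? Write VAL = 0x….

0: ✓ CMP  NZCV=0000
1: ✓ ADDPL  r1←0x2a
2: ✓ MOVGT  r2←0xb6
3: ✓ MOVVC  r0←0xd2
4: ✓ CMP  NZCV=1010
5: ✓ MOVNE  r4←0xa8
6: · MOVPL
7: ✓ MOVLT  r3←0x48
8: ✓ CMP  NZCV=1001
9: ✓ SUBLS  r1←0x6c
10: ✓ ADDMI  r3←0x07
11: ✓ ADDGE  r5←0x56

VAL = 0x07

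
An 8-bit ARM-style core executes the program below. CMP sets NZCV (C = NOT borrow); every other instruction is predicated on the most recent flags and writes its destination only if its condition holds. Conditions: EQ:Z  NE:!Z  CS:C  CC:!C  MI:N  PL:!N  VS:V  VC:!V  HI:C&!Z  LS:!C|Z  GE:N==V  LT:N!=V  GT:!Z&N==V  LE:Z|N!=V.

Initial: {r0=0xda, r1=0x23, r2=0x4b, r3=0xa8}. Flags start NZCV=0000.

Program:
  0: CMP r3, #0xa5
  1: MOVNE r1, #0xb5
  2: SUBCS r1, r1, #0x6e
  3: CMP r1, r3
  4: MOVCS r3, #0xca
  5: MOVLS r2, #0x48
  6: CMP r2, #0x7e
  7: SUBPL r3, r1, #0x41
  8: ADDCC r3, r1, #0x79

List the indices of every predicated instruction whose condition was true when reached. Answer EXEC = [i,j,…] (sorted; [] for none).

[0] flags=0010 → (cmp)
[1] flags=0010 NE?T → r1=0xb5
[2] flags=0010 CS?T → r1=0x47
[3] flags=1001 → (cmp)
[4] flags=1001 CS?F → skip
[5] flags=1001 LS?T → r2=0x48
[6] flags=1000 → (cmp)
[7] flags=1000 PL?F → skip
[8] flags=1000 CC?T → r3=0xc0

EXEC = [1,2,5,8]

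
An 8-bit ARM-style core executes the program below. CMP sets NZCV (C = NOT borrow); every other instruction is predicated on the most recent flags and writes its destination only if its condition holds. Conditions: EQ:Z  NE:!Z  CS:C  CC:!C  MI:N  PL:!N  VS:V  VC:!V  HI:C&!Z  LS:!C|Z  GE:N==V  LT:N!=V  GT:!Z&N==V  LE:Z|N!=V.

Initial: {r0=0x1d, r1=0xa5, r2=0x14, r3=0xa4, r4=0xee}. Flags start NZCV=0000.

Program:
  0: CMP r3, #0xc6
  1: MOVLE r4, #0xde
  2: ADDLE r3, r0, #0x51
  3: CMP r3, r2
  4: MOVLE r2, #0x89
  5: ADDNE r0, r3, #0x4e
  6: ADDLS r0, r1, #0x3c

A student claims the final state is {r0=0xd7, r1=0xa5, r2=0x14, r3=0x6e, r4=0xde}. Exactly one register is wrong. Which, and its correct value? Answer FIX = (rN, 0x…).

FIX = (r0, 0xbc)

[0] flags=1000 → (cmp)
[1] flags=1000 LE?T → r4=0xde
[2] flags=1000 LE?T → r3=0x6e
[3] flags=0010 → (cmp)
[4] flags=0010 LE?F → skip
[5] flags=0010 NE?T → r0=0xbc
[6] flags=0010 LS?F → skip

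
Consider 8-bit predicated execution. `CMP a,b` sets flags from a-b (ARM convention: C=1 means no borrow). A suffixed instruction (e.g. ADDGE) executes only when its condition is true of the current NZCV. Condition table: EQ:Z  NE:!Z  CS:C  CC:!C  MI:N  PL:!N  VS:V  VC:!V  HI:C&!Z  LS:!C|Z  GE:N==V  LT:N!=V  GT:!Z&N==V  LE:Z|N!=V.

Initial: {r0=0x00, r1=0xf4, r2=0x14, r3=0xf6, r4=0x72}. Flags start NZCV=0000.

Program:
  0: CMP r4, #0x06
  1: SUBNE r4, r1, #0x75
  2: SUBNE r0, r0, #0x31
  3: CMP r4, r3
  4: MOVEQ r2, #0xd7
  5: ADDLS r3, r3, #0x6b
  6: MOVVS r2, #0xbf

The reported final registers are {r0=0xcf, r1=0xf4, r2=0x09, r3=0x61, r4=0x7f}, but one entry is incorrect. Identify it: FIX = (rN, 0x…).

FIX = (r2, 0xbf)

[0] flags=0010 → (cmp)
[1] flags=0010 NE?T → r4=0x7f
[2] flags=0010 NE?T → r0=0xcf
[3] flags=1001 → (cmp)
[4] flags=1001 EQ?F → skip
[5] flags=1001 LS?T → r3=0x61
[6] flags=1001 VS?T → r2=0xbf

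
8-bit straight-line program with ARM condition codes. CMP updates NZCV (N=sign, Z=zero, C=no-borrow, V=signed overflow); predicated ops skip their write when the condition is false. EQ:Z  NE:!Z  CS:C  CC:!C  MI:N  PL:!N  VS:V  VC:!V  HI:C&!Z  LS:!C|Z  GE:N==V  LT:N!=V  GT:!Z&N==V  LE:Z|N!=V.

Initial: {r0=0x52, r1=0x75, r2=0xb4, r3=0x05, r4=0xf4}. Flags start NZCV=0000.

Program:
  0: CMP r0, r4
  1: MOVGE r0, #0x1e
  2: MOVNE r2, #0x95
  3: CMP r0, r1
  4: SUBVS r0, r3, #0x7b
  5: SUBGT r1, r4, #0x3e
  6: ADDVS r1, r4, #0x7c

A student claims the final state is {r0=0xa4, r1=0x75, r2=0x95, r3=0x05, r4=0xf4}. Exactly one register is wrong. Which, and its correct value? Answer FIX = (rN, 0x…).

FIX = (r0, 0x1e)

[0] flags=0000 → (cmp)
[1] flags=0000 GE?T → r0=0x1e
[2] flags=0000 NE?T → r2=0x95
[3] flags=1000 → (cmp)
[4] flags=1000 VS?F → skip
[5] flags=1000 GT?F → skip
[6] flags=1000 VS?F → skip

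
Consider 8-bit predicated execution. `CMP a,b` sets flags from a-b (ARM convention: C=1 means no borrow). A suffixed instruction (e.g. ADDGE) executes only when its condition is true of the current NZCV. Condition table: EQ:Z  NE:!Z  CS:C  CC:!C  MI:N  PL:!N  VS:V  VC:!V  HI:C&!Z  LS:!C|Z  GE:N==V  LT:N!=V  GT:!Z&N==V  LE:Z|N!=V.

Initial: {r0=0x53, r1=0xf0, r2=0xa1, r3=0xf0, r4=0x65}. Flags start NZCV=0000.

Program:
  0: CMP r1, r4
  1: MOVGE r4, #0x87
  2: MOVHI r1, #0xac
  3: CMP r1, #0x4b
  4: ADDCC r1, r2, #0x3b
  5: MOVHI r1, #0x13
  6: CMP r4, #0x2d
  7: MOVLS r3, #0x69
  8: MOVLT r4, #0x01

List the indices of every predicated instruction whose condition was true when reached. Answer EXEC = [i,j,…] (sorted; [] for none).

EXEC = [2,5]

[0] flags=1010 → (cmp)
[1] flags=1010 GE?F → skip
[2] flags=1010 HI?T → r1=0xac
[3] flags=0011 → (cmp)
[4] flags=0011 CC?F → skip
[5] flags=0011 HI?T → r1=0x13
[6] flags=0010 → (cmp)
[7] flags=0010 LS?F → skip
[8] flags=0010 LT?F → skip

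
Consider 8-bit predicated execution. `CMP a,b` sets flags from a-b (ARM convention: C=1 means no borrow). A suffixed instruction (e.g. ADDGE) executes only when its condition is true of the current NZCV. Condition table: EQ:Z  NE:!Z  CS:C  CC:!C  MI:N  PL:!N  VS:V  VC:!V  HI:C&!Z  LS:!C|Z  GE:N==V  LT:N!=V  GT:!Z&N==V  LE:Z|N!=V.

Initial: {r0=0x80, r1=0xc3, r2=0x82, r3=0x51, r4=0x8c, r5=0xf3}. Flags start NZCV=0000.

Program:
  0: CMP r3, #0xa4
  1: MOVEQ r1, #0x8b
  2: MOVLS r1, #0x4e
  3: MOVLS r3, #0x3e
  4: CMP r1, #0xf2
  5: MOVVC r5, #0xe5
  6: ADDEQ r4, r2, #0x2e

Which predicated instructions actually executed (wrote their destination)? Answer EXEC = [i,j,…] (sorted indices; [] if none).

0: ✓ CMP  NZCV=1001
1: · MOVEQ
2: ✓ MOVLS  r1←0x4e
3: ✓ MOVLS  r3←0x3e
4: ✓ CMP  NZCV=0000
5: ✓ MOVVC  r5←0xe5
6: · ADDEQ

EXEC = [2,3,5]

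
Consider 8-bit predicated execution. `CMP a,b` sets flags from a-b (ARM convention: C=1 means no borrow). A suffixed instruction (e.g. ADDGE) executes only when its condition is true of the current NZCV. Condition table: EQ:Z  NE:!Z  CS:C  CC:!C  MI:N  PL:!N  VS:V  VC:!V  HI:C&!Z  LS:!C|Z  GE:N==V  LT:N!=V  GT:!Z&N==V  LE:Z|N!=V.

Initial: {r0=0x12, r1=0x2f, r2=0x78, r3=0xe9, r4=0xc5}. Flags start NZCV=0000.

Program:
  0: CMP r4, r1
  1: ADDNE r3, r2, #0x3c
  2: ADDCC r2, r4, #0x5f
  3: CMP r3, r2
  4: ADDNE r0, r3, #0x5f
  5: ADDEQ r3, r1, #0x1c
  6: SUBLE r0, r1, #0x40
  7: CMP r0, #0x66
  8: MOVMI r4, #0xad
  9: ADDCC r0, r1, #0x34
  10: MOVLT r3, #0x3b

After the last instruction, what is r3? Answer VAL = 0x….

VAL = 0x3b

0: ✓ CMP  NZCV=1010
1: ✓ ADDNE  r3←0xb4
2: · ADDCC
3: ✓ CMP  NZCV=0011
4: ✓ ADDNE  r0←0x13
5: · ADDEQ
6: ✓ SUBLE  r0←0xef
7: ✓ CMP  NZCV=1010
8: ✓ MOVMI  r4←0xad
9: · ADDCC
10: ✓ MOVLT  r3←0x3b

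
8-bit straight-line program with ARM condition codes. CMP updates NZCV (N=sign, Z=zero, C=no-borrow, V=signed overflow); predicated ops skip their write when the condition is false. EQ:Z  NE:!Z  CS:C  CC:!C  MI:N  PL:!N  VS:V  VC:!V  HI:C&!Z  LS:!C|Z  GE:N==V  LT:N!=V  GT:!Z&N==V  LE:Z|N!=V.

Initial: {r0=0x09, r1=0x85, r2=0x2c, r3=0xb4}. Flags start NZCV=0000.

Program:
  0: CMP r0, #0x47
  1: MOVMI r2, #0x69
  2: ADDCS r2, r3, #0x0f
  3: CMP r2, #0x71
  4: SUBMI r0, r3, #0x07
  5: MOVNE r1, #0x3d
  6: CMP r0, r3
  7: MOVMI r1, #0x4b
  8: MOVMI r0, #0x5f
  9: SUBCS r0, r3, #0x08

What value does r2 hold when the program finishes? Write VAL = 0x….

0: ✓ CMP  NZCV=1000
1: ✓ MOVMI  r2←0x69
2: · ADDCS
3: ✓ CMP  NZCV=1000
4: ✓ SUBMI  r0←0xad
5: ✓ MOVNE  r1←0x3d
6: ✓ CMP  NZCV=1000
7: ✓ MOVMI  r1←0x4b
8: ✓ MOVMI  r0←0x5f
9: · SUBCS

VAL = 0x69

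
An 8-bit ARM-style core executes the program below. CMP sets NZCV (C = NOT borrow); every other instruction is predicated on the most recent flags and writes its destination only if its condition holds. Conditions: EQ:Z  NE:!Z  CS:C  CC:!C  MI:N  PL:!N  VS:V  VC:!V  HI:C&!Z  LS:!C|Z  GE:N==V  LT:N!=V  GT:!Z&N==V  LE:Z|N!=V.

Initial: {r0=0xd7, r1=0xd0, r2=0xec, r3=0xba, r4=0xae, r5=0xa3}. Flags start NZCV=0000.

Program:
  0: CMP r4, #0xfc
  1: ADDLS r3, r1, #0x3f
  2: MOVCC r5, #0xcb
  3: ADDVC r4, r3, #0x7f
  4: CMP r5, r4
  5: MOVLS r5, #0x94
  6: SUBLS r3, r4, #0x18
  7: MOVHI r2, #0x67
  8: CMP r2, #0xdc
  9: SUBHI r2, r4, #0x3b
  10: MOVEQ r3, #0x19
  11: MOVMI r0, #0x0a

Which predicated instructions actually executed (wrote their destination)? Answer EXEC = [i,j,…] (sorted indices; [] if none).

[0] flags=1000 → (cmp)
[1] flags=1000 LS?T → r3=0x0f
[2] flags=1000 CC?T → r5=0xcb
[3] flags=1000 VC?T → r4=0x8e
[4] flags=0010 → (cmp)
[5] flags=0010 LS?F → skip
[6] flags=0010 LS?F → skip
[7] flags=0010 HI?T → r2=0x67
[8] flags=1001 → (cmp)
[9] flags=1001 HI?F → skip
[10] flags=1001 EQ?F → skip
[11] flags=1001 MI?T → r0=0x0a

EXEC = [1,2,3,7,11]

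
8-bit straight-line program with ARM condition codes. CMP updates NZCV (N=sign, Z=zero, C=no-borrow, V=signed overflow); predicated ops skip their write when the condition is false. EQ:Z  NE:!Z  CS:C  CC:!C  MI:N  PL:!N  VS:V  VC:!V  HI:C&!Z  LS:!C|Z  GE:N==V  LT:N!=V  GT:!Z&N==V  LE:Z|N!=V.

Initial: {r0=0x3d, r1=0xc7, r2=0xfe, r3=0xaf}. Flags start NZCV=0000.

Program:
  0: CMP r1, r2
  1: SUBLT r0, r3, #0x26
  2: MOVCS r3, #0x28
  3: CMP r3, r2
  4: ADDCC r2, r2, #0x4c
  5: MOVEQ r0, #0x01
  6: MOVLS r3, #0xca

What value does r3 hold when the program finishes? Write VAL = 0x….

VAL = 0xca

[0] flags=1000 → (cmp)
[1] flags=1000 LT?T → r0=0x89
[2] flags=1000 CS?F → skip
[3] flags=1000 → (cmp)
[4] flags=1000 CC?T → r2=0x4a
[5] flags=1000 EQ?F → skip
[6] flags=1000 LS?T → r3=0xca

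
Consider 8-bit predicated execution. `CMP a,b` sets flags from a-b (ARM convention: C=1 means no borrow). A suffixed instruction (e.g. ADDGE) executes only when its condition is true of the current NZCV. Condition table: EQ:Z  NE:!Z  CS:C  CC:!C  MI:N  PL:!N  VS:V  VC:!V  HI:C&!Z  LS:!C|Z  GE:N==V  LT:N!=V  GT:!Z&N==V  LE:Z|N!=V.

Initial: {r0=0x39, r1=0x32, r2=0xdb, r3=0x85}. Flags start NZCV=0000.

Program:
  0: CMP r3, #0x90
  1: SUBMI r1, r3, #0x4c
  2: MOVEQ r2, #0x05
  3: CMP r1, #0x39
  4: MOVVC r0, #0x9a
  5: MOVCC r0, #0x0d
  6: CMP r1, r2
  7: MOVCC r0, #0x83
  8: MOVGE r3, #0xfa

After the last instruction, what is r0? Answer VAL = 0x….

0: ✓ CMP  NZCV=1000
1: ✓ SUBMI  r1←0x39
2: · MOVEQ
3: ✓ CMP  NZCV=0110
4: ✓ MOVVC  r0←0x9a
5: · MOVCC
6: ✓ CMP  NZCV=0000
7: ✓ MOVCC  r0←0x83
8: ✓ MOVGE  r3←0xfa

VAL = 0x83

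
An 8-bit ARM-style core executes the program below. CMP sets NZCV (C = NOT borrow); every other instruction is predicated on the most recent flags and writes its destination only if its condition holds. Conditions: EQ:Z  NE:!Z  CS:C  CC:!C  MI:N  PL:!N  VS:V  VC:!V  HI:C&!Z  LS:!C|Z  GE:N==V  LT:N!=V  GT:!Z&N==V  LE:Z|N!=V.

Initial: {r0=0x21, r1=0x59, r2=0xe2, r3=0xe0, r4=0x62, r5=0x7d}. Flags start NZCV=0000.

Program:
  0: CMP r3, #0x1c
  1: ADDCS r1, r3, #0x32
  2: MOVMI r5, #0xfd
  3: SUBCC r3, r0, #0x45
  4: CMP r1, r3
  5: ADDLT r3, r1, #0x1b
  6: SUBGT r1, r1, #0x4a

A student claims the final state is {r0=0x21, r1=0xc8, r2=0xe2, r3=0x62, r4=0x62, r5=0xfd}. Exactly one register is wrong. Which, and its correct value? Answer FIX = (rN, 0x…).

0: ✓ CMP  NZCV=1010
1: ✓ ADDCS  r1←0x12
2: ✓ MOVMI  r5←0xfd
3: · SUBCC
4: ✓ CMP  NZCV=0000
5: · ADDLT
6: ✓ SUBGT  r1←0xc8

FIX = (r3, 0xe0)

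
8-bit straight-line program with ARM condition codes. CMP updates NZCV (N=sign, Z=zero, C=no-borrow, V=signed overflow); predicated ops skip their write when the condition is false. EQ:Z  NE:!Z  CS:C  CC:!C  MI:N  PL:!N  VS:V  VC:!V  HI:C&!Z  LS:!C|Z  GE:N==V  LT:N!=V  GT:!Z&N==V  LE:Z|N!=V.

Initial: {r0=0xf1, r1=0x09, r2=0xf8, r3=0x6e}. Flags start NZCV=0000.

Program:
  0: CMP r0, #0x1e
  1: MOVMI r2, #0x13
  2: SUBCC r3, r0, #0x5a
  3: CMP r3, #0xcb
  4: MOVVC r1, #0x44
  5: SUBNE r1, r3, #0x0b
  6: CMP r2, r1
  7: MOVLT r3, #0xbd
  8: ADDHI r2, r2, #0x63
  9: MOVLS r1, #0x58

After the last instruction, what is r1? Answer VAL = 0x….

VAL = 0x58

0: ✓ CMP  NZCV=1010
1: ✓ MOVMI  r2←0x13
2: · SUBCC
3: ✓ CMP  NZCV=1001
4: · MOVVC
5: ✓ SUBNE  r1←0x63
6: ✓ CMP  NZCV=1000
7: ✓ MOVLT  r3←0xbd
8: · ADDHI
9: ✓ MOVLS  r1←0x58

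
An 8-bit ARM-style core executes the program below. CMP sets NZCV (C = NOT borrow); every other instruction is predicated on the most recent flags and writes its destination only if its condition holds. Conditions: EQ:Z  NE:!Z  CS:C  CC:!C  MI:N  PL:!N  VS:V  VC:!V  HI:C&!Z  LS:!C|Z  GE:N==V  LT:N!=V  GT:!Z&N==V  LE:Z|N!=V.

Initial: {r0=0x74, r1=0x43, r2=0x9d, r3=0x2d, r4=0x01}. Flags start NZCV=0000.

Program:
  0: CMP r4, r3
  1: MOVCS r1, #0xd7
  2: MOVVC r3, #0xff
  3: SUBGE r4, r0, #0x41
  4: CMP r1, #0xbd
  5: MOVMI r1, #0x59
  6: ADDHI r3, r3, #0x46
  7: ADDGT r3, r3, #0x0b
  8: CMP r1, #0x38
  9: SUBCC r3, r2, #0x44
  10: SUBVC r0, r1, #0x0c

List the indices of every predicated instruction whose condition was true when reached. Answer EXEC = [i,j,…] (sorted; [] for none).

EXEC = [2,5,7,10]

[0] flags=1000 → (cmp)
[1] flags=1000 CS?F → skip
[2] flags=1000 VC?T → r3=0xff
[3] flags=1000 GE?F → skip
[4] flags=1001 → (cmp)
[5] flags=1001 MI?T → r1=0x59
[6] flags=1001 HI?F → skip
[7] flags=1001 GT?T → r3=0x0a
[8] flags=0010 → (cmp)
[9] flags=0010 CC?F → skip
[10] flags=0010 VC?T → r0=0x4d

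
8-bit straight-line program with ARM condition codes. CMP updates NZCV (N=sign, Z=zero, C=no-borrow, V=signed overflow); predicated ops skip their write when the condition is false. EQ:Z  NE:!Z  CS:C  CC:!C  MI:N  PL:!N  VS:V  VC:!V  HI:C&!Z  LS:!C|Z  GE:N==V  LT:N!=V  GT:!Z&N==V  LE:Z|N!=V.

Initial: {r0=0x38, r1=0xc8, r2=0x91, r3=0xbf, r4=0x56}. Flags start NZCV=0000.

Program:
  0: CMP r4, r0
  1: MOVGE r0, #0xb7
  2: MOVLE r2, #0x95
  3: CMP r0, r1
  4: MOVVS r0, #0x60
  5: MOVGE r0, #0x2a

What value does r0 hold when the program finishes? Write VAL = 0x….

VAL = 0xb7

[0] flags=0010 → (cmp)
[1] flags=0010 GE?T → r0=0xb7
[2] flags=0010 LE?F → skip
[3] flags=1000 → (cmp)
[4] flags=1000 VS?F → skip
[5] flags=1000 GE?F → skip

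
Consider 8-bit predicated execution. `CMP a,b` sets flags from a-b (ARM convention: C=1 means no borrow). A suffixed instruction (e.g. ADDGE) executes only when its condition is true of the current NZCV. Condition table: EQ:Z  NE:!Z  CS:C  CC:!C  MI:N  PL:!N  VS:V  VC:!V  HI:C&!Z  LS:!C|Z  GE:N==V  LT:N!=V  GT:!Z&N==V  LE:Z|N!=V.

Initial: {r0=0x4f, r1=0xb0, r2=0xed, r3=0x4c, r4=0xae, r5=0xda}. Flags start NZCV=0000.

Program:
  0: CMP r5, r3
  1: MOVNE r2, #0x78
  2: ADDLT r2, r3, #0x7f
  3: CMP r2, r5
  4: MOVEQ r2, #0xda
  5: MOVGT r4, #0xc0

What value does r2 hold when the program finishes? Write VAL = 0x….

[0] flags=1010 → (cmp)
[1] flags=1010 NE?T → r2=0x78
[2] flags=1010 LT?T → r2=0xcb
[3] flags=1000 → (cmp)
[4] flags=1000 EQ?F → skip
[5] flags=1000 GT?F → skip

VAL = 0xcb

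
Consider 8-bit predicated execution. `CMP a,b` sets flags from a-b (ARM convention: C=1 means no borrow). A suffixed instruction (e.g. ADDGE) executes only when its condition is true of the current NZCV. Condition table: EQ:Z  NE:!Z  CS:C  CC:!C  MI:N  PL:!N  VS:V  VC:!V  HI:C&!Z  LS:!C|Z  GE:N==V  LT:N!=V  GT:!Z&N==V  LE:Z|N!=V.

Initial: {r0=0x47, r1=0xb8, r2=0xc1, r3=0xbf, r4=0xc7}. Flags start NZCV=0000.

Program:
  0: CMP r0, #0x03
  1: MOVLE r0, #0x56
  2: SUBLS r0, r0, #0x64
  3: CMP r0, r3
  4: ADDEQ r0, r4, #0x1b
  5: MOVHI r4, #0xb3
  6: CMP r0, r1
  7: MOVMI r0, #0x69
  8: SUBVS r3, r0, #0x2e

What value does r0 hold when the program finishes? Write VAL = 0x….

0: ✓ CMP  NZCV=0010
1: · MOVLE
2: · SUBLS
3: ✓ CMP  NZCV=1001
4: · ADDEQ
5: · MOVHI
6: ✓ CMP  NZCV=1001
7: ✓ MOVMI  r0←0x69
8: ✓ SUBVS  r3←0x3b

VAL = 0x69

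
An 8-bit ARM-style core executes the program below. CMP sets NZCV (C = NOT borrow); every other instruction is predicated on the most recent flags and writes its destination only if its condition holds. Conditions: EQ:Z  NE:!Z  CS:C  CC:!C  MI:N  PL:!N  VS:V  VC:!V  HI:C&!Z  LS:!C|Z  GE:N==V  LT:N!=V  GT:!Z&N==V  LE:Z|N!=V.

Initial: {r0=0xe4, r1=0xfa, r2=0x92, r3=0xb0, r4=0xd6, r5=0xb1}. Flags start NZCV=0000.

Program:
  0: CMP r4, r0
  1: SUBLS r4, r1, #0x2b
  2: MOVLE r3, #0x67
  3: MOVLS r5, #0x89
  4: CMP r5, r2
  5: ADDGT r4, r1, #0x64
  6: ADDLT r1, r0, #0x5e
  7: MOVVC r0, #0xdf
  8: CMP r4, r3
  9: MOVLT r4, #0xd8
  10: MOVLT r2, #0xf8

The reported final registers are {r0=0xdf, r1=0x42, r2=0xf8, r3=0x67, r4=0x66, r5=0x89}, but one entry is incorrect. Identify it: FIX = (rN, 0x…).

0: ✓ CMP  NZCV=1000
1: ✓ SUBLS  r4←0xcf
2: ✓ MOVLE  r3←0x67
3: ✓ MOVLS  r5←0x89
4: ✓ CMP  NZCV=1000
5: · ADDGT
6: ✓ ADDLT  r1←0x42
7: ✓ MOVVC  r0←0xdf
8: ✓ CMP  NZCV=0011
9: ✓ MOVLT  r4←0xd8
10: ✓ MOVLT  r2←0xf8

FIX = (r4, 0xd8)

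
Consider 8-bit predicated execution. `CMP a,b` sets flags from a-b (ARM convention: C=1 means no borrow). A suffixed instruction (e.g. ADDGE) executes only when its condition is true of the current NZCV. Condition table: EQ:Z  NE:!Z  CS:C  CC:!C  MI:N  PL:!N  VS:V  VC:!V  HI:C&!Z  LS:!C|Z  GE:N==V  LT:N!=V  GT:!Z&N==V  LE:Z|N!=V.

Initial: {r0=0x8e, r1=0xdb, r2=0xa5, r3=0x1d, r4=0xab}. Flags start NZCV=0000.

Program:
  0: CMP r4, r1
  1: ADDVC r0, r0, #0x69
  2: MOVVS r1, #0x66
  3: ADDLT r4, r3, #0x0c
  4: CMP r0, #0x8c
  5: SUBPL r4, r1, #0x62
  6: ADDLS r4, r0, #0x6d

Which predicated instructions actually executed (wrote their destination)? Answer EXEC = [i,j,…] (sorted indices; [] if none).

[0] flags=1000 → (cmp)
[1] flags=1000 VC?T → r0=0xf7
[2] flags=1000 VS?F → skip
[3] flags=1000 LT?T → r4=0x29
[4] flags=0010 → (cmp)
[5] flags=0010 PL?T → r4=0x79
[6] flags=0010 LS?F → skip

EXEC = [1,3,5]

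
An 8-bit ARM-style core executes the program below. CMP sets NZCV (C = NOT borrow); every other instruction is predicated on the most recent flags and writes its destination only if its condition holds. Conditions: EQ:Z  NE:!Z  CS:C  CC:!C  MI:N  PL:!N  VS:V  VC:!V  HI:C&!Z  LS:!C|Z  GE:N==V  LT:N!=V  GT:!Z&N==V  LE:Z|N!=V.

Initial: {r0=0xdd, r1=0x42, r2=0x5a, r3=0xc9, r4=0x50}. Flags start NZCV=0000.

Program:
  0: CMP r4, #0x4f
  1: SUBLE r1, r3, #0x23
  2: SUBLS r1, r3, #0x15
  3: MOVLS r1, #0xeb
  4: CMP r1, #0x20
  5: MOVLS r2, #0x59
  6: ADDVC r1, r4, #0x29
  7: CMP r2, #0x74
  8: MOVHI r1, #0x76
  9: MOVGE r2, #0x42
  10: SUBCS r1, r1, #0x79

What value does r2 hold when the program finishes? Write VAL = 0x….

[0] flags=0010 → (cmp)
[1] flags=0010 LE?F → skip
[2] flags=0010 LS?F → skip
[3] flags=0010 LS?F → skip
[4] flags=0010 → (cmp)
[5] flags=0010 LS?F → skip
[6] flags=0010 VC?T → r1=0x79
[7] flags=1000 → (cmp)
[8] flags=1000 HI?F → skip
[9] flags=1000 GE?F → skip
[10] flags=1000 CS?F → skip

VAL = 0x5a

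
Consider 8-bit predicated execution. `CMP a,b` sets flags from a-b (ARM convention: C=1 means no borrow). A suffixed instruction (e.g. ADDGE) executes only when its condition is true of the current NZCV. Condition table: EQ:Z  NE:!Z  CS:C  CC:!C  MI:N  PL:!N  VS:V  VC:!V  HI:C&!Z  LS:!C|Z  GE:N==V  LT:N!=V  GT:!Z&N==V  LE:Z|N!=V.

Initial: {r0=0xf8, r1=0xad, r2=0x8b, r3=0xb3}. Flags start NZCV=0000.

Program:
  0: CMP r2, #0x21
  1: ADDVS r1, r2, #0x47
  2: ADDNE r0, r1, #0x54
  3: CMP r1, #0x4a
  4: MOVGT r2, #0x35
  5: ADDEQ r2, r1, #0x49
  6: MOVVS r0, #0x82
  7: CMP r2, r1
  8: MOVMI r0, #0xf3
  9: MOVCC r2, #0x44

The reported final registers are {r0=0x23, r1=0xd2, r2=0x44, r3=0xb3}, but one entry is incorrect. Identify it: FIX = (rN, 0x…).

0: ✓ CMP  NZCV=0011
1: ✓ ADDVS  r1←0xd2
2: ✓ ADDNE  r0←0x26
3: ✓ CMP  NZCV=1010
4: · MOVGT
5: · ADDEQ
6: · MOVVS
7: ✓ CMP  NZCV=1000
8: ✓ MOVMI  r0←0xf3
9: ✓ MOVCC  r2←0x44

FIX = (r0, 0xf3)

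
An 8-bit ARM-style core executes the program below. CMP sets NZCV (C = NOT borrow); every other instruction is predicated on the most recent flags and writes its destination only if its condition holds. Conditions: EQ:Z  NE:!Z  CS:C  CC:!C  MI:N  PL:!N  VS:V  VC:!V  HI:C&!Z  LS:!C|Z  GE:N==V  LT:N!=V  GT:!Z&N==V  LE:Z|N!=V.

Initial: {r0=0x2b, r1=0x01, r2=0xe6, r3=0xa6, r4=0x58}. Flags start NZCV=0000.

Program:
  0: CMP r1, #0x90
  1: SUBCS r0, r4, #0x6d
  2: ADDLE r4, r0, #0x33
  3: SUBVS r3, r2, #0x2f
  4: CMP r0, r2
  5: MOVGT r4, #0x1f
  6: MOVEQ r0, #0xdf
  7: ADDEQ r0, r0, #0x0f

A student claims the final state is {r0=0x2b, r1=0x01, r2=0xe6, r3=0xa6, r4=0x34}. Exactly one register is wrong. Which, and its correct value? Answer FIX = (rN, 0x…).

FIX = (r4, 0x1f)

0: ✓ CMP  NZCV=0000
1: · SUBCS
2: · ADDLE
3: · SUBVS
4: ✓ CMP  NZCV=0000
5: ✓ MOVGT  r4←0x1f
6: · MOVEQ
7: · ADDEQ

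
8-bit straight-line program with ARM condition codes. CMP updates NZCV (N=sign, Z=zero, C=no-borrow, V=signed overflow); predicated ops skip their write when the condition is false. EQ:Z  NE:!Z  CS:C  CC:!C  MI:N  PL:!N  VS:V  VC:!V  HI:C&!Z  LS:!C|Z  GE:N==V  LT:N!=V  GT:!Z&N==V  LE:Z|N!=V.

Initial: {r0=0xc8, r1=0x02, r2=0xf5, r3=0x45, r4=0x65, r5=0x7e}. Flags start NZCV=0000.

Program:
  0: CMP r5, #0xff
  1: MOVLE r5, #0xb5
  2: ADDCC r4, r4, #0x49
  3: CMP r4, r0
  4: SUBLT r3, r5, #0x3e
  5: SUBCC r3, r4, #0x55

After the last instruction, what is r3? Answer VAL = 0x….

VAL = 0x59

0: ✓ CMP  NZCV=0000
1: · MOVLE
2: ✓ ADDCC  r4←0xae
3: ✓ CMP  NZCV=1000
4: ✓ SUBLT  r3←0x40
5: ✓ SUBCC  r3←0x59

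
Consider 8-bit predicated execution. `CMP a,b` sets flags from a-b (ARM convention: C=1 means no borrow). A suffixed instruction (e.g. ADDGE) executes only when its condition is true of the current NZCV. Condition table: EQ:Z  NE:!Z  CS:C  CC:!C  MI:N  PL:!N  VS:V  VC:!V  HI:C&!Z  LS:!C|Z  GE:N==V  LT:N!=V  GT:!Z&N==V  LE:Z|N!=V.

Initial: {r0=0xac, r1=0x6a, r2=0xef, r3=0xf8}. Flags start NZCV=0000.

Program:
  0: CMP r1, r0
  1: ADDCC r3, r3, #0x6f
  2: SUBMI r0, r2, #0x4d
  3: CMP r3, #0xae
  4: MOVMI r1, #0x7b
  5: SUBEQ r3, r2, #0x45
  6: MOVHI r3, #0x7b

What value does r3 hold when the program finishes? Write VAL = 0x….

[0] flags=1001 → (cmp)
[1] flags=1001 CC?T → r3=0x67
[2] flags=1001 MI?T → r0=0xa2
[3] flags=1001 → (cmp)
[4] flags=1001 MI?T → r1=0x7b
[5] flags=1001 EQ?F → skip
[6] flags=1001 HI?F → skip

VAL = 0x67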